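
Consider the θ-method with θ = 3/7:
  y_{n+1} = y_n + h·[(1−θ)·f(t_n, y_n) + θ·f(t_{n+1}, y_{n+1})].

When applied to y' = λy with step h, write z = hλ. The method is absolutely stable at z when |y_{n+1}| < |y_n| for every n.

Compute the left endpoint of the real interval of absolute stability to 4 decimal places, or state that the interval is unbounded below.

Set f=λy, z=hλ:
  y_{n+1} = y_n + z·[4/7·y_n + 3/7·y_{n+1}] ⇒ (1 − 3/7z)y_{n+1} = (1 + 4/7z)y_n
  ⇒ R(z) = (1 + 4/7z)/(1 − 3/7z).

Need |R(x)|<1, x<0.
x=-0.63: |R|=0.5039
R=−1: 1+4/7x = −1+3/7x ⇒ -1/7x=2 ⇒ x=2/(-1/7)=-14.0000
Confirm numerically:
  x=-13.400: |R|=0.98729 <1
  x=-11.739: |R|=0.94644 <1
  x=-11.649: |R|=0.94395 <1
  x=-8.845: |R|=0.84628 <1
  x=-14.285: |R|=1.00572 >1
  x=-14.276: |R|=1.00554 >1
  x=-14.061: |R|=1.00124 >1
Interval (-14.0000, 0).

z* = -14.0000.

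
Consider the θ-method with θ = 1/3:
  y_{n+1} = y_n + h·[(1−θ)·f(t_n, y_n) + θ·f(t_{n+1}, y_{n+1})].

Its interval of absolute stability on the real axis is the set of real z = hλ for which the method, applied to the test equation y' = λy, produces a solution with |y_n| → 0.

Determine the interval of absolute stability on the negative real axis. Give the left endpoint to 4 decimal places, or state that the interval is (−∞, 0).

(-6.0000, 0).

Set f=λy, z=hλ:
  y_{n+1} = y_n + z·[2/3·y_n + 1/3·y_{n+1}] ⇒ (1 − 1/3z)y_{n+1} = (1 + 2/3z)y_n
  R(z) = (1 + 2/3z)/(1 − 1/3z).

Need |R(x)|<1, x<0.
x=-0.77: |R|=0.3873
R=−1: 1+2/3x = −1+1/3x ⇒ -1/3x=2 ⇒ x=2/(-1/3)=-6.0000
Confirm numerically:
  x=-5.636: |R|=0.95785 <1
  x=-5.142: |R|=0.89462 <1
  x=-4.810: |R|=0.84763 <1
  x=-4.368: |R|=0.77850 <1
  x=-6.241: |R|=1.02608 >1
  x=-6.111: |R|=1.01218 >1
Stable set (-6.0000, 0).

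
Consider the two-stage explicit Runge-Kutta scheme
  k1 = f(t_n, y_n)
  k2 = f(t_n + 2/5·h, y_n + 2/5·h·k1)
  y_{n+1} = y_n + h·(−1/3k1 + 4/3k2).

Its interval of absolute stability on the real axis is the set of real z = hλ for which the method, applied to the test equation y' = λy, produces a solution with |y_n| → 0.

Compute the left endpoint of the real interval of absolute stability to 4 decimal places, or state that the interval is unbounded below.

z* = -1.8750.

Test eqn y'=λy, z=hλ:
  k1=λy_n ⇒ h·k1=z·y_n;  k2=λ(1+2/5z)y_n ⇒ h·k2=z(1+2/5z)y_n
  y_{n+1}/y_n = 1 − 1/3z + 4/3z(1+2/5z) = 1 + z + 8/15z²
  ⇒ R(z) = 1 + z + 8/15z².

Boundary: |R(x)|=1, x<0.
x=-1.57: |R|=0.7446
R=1: x+8/15x²=0 ⇒ x=−15/8=-1.8750; min R=1−1/(4·8/15)=0.5312>−1
Confirm numerically:
  x=-1.529: |R|=0.71785 <1
  x=-1.490: |R|=0.69405 <1
  x=-1.381: |R|=0.63615 <1
  x=-1.281: |R|=0.59418 <1
  x=-2.443: |R|=1.74007 >1
  x=-2.094: |R|=1.24458 >1
Stable set (-1.8750, 0).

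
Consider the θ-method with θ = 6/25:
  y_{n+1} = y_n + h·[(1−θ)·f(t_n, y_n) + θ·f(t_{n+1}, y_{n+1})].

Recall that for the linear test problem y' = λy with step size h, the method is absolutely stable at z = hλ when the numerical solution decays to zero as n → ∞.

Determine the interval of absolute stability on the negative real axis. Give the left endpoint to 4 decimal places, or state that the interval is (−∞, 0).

Set f=λy, z=hλ:
  y_{n+1} = y_n + z·[19/25·y_n + 6/25·y_{n+1}] ⇒ (1 − 6/25z)y_{n+1} = (1 + 19/25z)y_n
  so R(z) = (1 + 19/25z)/(1 − 6/25z).

Need |R(x)|<1, x<0.
x=-0.45: |R|=0.5939
R=−1: 1+19/25x = −1+6/25x ⇒ -13/25x=2 ⇒ x=2/(-13/25)=-3.8462
Confirm numerically:
  x=-3.273: |R|=0.83308 <1
  x=-2.839: |R|=0.68851 <1
  x=-2.468: |R|=0.54994 <1
  x=-4.420: |R|=1.14480 >1
  x=-4.350: |R|=1.12818 >1
  x=-4.118: |R|=1.07110 >1
Stable set (-3.8462, 0).

z∈(-3.8462,0).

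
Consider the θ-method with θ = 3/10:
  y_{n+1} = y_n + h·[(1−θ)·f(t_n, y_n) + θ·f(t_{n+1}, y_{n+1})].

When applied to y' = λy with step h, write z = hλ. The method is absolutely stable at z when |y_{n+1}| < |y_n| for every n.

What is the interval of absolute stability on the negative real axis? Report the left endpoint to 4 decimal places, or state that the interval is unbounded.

(-5.0000, 0).

Set f=λy, z=hλ:
  y_{n+1} = y_n + z·[7/10·y_n + 3/10·y_{n+1}] ⇒ (1 − 3/10z)y_{n+1} = (1 + 7/10z)y_n
  Hence R(z) = (1 + 7/10z)/(1 − 3/10z).

Solve |R(x)|<1 on ℝ⁻.
x=-1.58: |R|=0.0719
R=−1: 1+7/10x = −1+3/10x ⇒ -2/5x=2 ⇒ x=2/(-2/5)=-5.0000
Confirm numerically:
  x=-4.020: |R|=0.82230 <1
  x=-3.695: |R|=0.75243 <1
  x=-2.535: |R|=0.43993 <1
  x=-2.290: |R|=0.35744 <1
  x=-5.434: |R|=1.06600 >1
  x=-5.085: |R|=1.01346 >1
Stable set (-5.0000, 0).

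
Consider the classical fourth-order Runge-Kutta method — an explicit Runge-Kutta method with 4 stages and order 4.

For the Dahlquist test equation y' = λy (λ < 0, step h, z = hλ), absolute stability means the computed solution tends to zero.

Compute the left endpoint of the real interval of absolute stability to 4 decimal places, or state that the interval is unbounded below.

left endpoint -2.7853.

Set f=λy, z=hλ:
  order 4, 4-stage ⇒ R(z)=1+z+z^2/2+z^3/6+z^4/24
  (e.g. R(-0.75)=0.47412, |R|=0.47412)

Boundary: |R(x)|=1, x<0.
x=-0.75: |R|=0.4741
|R(-1.93)|=0.3124 |R(-1.47)|=0.2756 |R(-1.11)|=0.3414
Bisect:
  x_lo=-3.6150 |R|=3.1612  x_hi=-0.1435 |R|=0.8664
  mid=-1.87921 |R|=0.30008 →hi
  mid=-2.74709 |R|=0.94391 →hi
  mid=-3.18103 |R|=1.78005 →lo
  mid=-2.96406 |R|=1.30472 →lo
  mid=-2.85558 |R|=1.11124 →lo
  mid=-2.80133 |R|=1.02445 →lo
  mid=-2.77421 |R|=0.98342 →hi
  ...
  [-2.78544,-2.78523] ⇒ x*=-2.7853
Interval (-2.7853, 0).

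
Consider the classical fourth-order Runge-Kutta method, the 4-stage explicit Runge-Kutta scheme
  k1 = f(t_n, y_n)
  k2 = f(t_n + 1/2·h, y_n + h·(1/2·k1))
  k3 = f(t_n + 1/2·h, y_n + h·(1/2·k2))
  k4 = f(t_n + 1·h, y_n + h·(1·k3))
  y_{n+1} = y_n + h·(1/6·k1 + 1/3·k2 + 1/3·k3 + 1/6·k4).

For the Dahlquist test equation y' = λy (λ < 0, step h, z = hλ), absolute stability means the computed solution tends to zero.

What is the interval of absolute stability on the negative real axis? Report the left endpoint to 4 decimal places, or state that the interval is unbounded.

(-2.7853, 0).

With y'=λy (z=hλ):
  order 4, 4-stage ⇒ R(z)=1+z+z^2/2+z^3/6+z^4/24
  (e.g. R(-0.72)=0.48819, |R|=0.48819)

Need |R(x)|<1, x<0.
x=-0.72: |R|=0.4882
|R(-3.11)|=1.6106 |R(-2.62)|=0.7781 |R(-1.3)|=0.2978
Bisect:
  x_lo=-3.2055 |R|=1.8417  x_hi=-0.1065 |R|=0.8990
  mid=-1.65600 |R|=0.27163 →hi
  mid=-2.43073 |R|=0.58443 →hi
  mid=-2.81810 |R|=1.05060 →lo
  mid=-2.62442 |R|=0.78333 →hi
  mid=-2.72126 |R|=0.90767 →hi
  mid=-2.76968 |R|=0.97671 →hi
  mid=-2.79389 |R|=1.01304 →lo
  mid=-2.78178 |R|=0.99472 →hi
  mid=-2.78784 |R|=1.00384 →lo
  mid=-2.78481 |R|=0.99927 →hi
  ...
  [-2.78538,-2.78519] ⇒ x*=-2.7853
Interval (-2.7853, 0).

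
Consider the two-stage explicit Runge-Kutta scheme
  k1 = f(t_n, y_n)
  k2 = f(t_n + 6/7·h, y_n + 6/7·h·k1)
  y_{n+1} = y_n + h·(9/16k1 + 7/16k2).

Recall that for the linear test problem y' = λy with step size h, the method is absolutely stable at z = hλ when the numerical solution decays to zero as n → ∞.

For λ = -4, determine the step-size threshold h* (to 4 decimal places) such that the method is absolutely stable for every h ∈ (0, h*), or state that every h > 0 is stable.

(-2.6667,0); λ=-4 ⇒ h* = (8/3)/4 = 0.6667.

Test eqn y'=λy, z=hλ:
  k1=λy_n ⇒ h·k1=z·y_n;  k2=λ(1+6/7z)y_n ⇒ h·k2=z(1+6/7z)y_n
  y_{n+1}/y_n = 1 + 9/16z + 7/16z(1+6/7z) = 1 + z + 3/8z²
  so R(z) = 1 + z + 3/8z².

Need |R(x)|<1, x<0.
x=-0.92: |R|=0.3974
R=1: x+3/8x²=0 ⇒ x=−8/3=-2.6667; min R=1−1/(4·3/8)=0.3333>−1
Confirm numerically:
  x=-2.149: |R|=0.58283 <1
  x=-2.002: |R|=0.50100 <1
  x=-1.432: |R|=0.33698 <1
  x=-3.047: |R|=1.43458 >1
  x=-2.874: |R|=1.22345 >1
  x=-2.863: |R|=1.21079 >1
Interval (-2.6667, 0).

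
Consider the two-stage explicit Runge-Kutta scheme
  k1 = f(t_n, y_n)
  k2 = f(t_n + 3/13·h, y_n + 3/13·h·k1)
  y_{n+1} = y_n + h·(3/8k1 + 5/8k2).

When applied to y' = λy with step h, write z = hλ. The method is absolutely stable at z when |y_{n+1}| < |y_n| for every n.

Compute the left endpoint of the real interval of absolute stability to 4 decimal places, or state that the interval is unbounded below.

With y'=λy (z=hλ):
  k1=λy_n ⇒ h·k1=z·y_n;  k2=λ(1+3/13z)y_n ⇒ h·k2=z(1+3/13z)y_n
  y_{n+1}/y_n = 1 + 3/8z + 5/8z(1+3/13z) = 1 + z + 15/104z²
  ⇒ R(z) = 1 + z + 15/104z².

Solve |R(x)|<1 on ℝ⁻.
x=-1.42: |R|=0.1292
R=1: x+15/104x²=0 ⇒ x=−104/15=-6.9333; min R=1−1/(4·15/104)=-0.7333>−1
Confirm numerically:
  x=-6.760: |R|=0.83100 <1
  x=-6.228: |R|=0.36642 <1
  x=-6.027: |R|=0.21214 <1
  x=-4.519: |R|=0.57361 <1
  x=-7.246: |R|=1.32677 >1
  x=-7.125: |R|=1.19697 >1
  x=-7.042: |R|=1.11037 >1
Stable set (-6.9333, 0).

z* = -6.9333.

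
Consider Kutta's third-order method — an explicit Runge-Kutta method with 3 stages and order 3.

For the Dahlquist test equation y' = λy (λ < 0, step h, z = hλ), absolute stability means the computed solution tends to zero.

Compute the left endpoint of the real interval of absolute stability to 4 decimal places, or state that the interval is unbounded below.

Test eqn y'=λy, z=hλ:
  order 3, 3-stage ⇒ R(z)=1+z+z^2/2+z^3/6
  (e.g. R(-1.12)=0.27305, |R|=0.27305)

Find x<0 with |R(x)|<1.
x=-1.12: |R|=0.2730
|R(-1.85)|=0.1940 |R(-1.52)|=0.0499 |R(-1.1)|=0.2832
Bisect:
  x_lo=-2.8443 |R|=1.6345  x_hi=-0.3584 |R|=0.6981
  mid=-1.60139 |R|=0.00361 →hi
  mid=-2.22287 |R|=0.58288 →hi
  mid=-2.53361 |R|=1.03463 →lo
  mid=-2.37824 |R|=0.79212 →hi
  mid=-2.45592 |R|=0.90899 →hi
  mid=-2.49477 |R|=0.97068 →hi
  mid=-2.51419 |R|=1.00237 →lo
  mid=-2.50448 |R|=0.98646 →hi
  mid=-2.50933 |R|=0.99440 →hi
  ...
  [-2.51282,-2.51267] ⇒ x*=-2.5127
Stable set (-2.5127, 0).

z* = -2.5127.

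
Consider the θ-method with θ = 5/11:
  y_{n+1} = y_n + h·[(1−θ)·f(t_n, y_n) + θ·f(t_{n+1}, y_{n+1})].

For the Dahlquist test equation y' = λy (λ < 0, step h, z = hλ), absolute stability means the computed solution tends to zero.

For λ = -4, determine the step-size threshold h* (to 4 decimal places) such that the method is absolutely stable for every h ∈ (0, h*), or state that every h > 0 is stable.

Set f=λy, z=hλ:
  y_{n+1} = y_n + z·[6/11·y_n + 5/11·y_{n+1}] ⇒ (1 − 5/11z)y_{n+1} = (1 + 6/11z)y_n
  so R(z) = (1 + 6/11z)/(1 − 5/11z).

Solve |R(x)|<1 on ℝ⁻.
x=-1.37: |R|=0.1557
R=−1: 1+6/11x = −1+5/11x ⇒ -1/11x=2 ⇒ x=2/(-1/11)=-22.0000
Confirm numerically:
  x=-20.369: |R|=0.98555 <1
  x=-10.218: |R|=0.81024 <1
  x=-8.871: |R|=0.76282 <1
  x=-22.135: |R|=1.00111 >1
  x=-22.125: |R|=1.00103 >1
Stable set (-22.0000, 0).

(-22.0000,0); λ=-4 ⇒ h* = (22)/4 = 5.5000.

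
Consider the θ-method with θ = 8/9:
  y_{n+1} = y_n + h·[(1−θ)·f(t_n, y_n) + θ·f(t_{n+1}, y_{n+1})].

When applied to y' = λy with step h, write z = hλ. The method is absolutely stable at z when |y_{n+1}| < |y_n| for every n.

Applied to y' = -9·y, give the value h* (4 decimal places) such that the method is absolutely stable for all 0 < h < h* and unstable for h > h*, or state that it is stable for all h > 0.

With y'=λy (z=hλ):
  y_{n+1} = y_n + z·[1/9·y_n + 8/9·y_{n+1}] ⇒ (1 − 8/9z)y_{n+1} = (1 + 1/9z)y_n
  R(z) = (1 + 1/9z)/(1 − 8/9z).

Boundary: |R(x)|=1, x<0.
x=-1.7: |R|=0.3230
x=-2: |R|=0.2800
x=-10: |R|=0.0112
x=-100: |R|=0.1125
θ=8/9≥1/2 ⇒ |1+1/9x|<|1−8/9x| ∀x<0 ⇒ stable on all of ℝ⁻.

interval (−∞, 0). Any h>0 works for λ=-9.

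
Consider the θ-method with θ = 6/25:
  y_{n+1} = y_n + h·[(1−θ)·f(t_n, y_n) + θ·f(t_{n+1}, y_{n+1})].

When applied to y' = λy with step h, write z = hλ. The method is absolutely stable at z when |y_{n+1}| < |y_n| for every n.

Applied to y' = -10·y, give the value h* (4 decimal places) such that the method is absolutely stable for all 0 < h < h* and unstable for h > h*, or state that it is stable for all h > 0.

(-3.8462,0); λ=-10 ⇒ h* = (50/13)/10 = 0.3846.

With y'=λy (z=hλ):
  y_{n+1} = y_n + z·[19/25·y_n + 6/25·y_{n+1}] ⇒ (1 − 6/25z)y_{n+1} = (1 + 19/25z)y_n
  ⇒ R(z) = (1 + 19/25z)/(1 − 6/25z).

Find x<0 with |R(x)|<1.
x=-0.98: |R|=0.2066
R=−1: 1+19/25x = −1+6/25x ⇒ -13/25x=2 ⇒ x=2/(-13/25)=-3.8462
Confirm numerically:
  x=-3.771: |R|=0.97949 <1
  x=-3.561: |R|=0.92005 <1
  x=-2.671: |R|=0.62763 <1
  x=-2.593: |R|=0.59833 <1
  x=-4.278: |R|=1.11080 >1
  x=-3.902: |R|=1.01500 >1
  x=-3.899: |R|=1.01420 >1
Interval (-3.8462, 0).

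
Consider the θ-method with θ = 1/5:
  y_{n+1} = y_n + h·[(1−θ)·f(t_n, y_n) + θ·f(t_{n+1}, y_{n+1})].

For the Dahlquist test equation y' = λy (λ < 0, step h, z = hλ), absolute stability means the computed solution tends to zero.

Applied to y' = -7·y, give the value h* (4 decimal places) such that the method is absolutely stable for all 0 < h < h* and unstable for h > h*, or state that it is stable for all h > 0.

Set f=λy, z=hλ:
  y_{n+1} = y_n + z·[4/5·y_n + 1/5·y_{n+1}] ⇒ (1 − 1/5z)y_{n+1} = (1 + 4/5z)y_n
  so R(z) = (1 + 4/5z)/(1 − 1/5z).

Solve |R(x)|<1 on ℝ⁻.
x=-0.91: |R|=0.2301
R=−1: 1+4/5x = −1+1/5x ⇒ -3/5x=2 ⇒ x=2/(-3/5)=-3.3333
Confirm numerically:
  x=-3.046: |R|=0.89287 <1
  x=-2.060: |R|=0.45892 <1
  x=-1.978: |R|=0.41731 <1
  x=-1.912: |R|=0.38310 <1
  x=-3.591: |R|=1.08998 >1
  x=-3.512: |R|=1.06297 >1
  x=-3.443: |R|=1.03897 >1
Stable set (-3.3333, 0).

(-3.3333,0); λ=-7 ⇒ h* = (10/3)/7 = 0.4762.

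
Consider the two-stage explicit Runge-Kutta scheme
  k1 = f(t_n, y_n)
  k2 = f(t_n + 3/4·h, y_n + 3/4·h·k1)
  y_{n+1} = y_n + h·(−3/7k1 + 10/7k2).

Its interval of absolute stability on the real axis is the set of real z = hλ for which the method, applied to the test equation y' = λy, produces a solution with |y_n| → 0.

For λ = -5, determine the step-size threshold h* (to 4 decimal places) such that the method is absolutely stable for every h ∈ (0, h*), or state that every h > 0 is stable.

(-0.9333,0); λ=-5 ⇒ h* = (14/15)/5 = 0.1867.

With y'=λy (z=hλ):
  k1=λy_n ⇒ h·k1=z·y_n;  k2=λ(1+3/4z)y_n ⇒ h·k2=z(1+3/4z)y_n
  y_{n+1}/y_n = 1 − 3/7z + 10/7z(1+3/4z) = 1 + z + 15/14z²
  ⇒ R(z) = 1 + z + 15/14z².

Need |R(x)|<1, x<0.
x=-1.77: |R|=2.5867
R=1: x+15/14x²=0 ⇒ x=−14/15=-0.9333; min R=1−1/(4·15/14)=0.7667>−1
Confirm numerically:
  x=-0.773: |R|=0.86721 <1
  x=-0.741: |R|=0.84730 <1
  x=-0.566: |R|=0.77724 <1
  x=-0.396: |R|=0.77202 <1
  x=-1.211: |R|=1.36027 >1
  x=-1.117: |R|=1.21981 >1
  x=-0.991: |R|=1.06123 >1
So |R|<1 on (-0.9333, 0).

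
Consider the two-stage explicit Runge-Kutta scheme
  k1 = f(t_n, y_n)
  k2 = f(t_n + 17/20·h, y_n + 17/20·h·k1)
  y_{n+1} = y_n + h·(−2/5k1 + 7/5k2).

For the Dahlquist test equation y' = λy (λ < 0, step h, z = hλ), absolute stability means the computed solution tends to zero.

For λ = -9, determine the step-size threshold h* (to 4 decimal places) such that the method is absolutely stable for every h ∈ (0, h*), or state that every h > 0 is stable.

Set f=λy, z=hλ:
  k1=λy_n ⇒ h·k1=z·y_n;  k2=λ(1+17/20z)y_n ⇒ h·k2=z(1+17/20z)y_n
  y_{n+1}/y_n = 1 − 2/5z + 7/5z(1+17/20z) = 1 + z + 119/100z²
  so R(z) = 1 + z + 119/100z².

Find x<0 with |R(x)|<1.
x=-0.87: |R|=1.0307
R=1: x+119/100x²=0 ⇒ x=−100/119=-0.8403; min R=1−1/(4·119/100)=0.7899>−1
Confirm numerically:
  x=-0.724: |R|=0.89977 <1
  x=-0.506: |R|=0.79868 <1
  x=-0.443: |R|=0.79054 <1
  x=-0.414: |R|=0.78996 <1
  x=-1.192: |R|=1.49883 >1
  x=-1.061: |R|=1.27861 >1
  x=-0.985: |R|=1.16957 >1
So |R|<1 on (-0.8403, 0).

(-0.8403,0); λ=-9 ⇒ h* = (100/119)/9 = 0.0934.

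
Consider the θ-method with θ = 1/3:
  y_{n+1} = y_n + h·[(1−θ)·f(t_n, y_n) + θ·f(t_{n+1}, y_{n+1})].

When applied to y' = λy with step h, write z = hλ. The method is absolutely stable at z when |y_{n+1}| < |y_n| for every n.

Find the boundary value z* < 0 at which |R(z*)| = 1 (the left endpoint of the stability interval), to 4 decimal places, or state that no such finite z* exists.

left endpoint -6.0000.

Test eqn y'=λy, z=hλ:
  y_{n+1} = y_n + z·[2/3·y_n + 1/3·y_{n+1}] ⇒ (1 − 1/3z)y_{n+1} = (1 + 2/3z)y_n
  ⇒ R(z) = (1 + 2/3z)/(1 − 1/3z).

Solve |R(x)|<1 on ℝ⁻.
x=-0.41: |R|=0.6393
R=−1: 1+2/3x = −1+1/3x ⇒ -1/3x=2 ⇒ x=2/(-1/3)=-6.0000
Confirm numerically:
  x=-3.984: |R|=0.71134 <1
  x=-3.262: |R|=0.56276 <1
  x=-2.611: |R|=0.39601 <1
  x=-2.527: |R|=0.37163 <1
  x=-6.450: |R|=1.04762 >1
  x=-6.299: |R|=1.03215 >1
Stable set (-6.0000, 0).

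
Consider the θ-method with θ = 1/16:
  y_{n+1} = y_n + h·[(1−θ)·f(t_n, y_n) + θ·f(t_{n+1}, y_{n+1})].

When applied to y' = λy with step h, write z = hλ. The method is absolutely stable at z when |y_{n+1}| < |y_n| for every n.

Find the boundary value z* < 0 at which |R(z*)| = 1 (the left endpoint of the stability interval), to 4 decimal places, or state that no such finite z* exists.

On y'=λy, z=hλ:
  y_{n+1} = y_n + z·[15/16·y_n + 1/16·y_{n+1}] ⇒ (1 − 1/16z)y_{n+1} = (1 + 15/16z)y_n
  R(z) = (1 + 15/16z)/(1 − 1/16z).

Solve |R(x)|<1 on ℝ⁻.
x=-0.95: |R|=0.1032
R=−1: 1+15/16x = −1+1/16x ⇒ -7/8x=2 ⇒ x=2/(-7/8)=-2.2857
Confirm numerically:
  x=-2.250: |R|=0.97260 <1
  x=-1.632: |R|=0.48094 <1
  x=-1.100: |R|=0.02924 <1
  x=-2.678: |R|=1.29404 >1
  x=-2.324: |R|=1.02925 >1
So |R|<1 on (-2.2857, 0).

left endpoint -2.2857.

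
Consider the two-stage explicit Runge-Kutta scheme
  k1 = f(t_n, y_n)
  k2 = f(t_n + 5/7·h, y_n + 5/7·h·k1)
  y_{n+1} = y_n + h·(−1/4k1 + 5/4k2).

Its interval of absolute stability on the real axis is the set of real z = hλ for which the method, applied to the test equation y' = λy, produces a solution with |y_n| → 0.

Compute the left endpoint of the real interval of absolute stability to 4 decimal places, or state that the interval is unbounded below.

z* = -1.1200.

On y'=λy, z=hλ:
  k1=λy_n ⇒ h·k1=z·y_n;  k2=λ(1+5/7z)y_n ⇒ h·k2=z(1+5/7z)y_n
  y_{n+1}/y_n = 1 − 1/4z + 5/4z(1+5/7z) = 1 + z + 25/28z²
  so R(z) = 1 + z + 25/28z².

Find x<0 with |R(x)|<1.
x=-1.07: |R|=0.9522
R=1: x+25/28x²=0 ⇒ x=−28/25=-1.1200; min R=1−1/(4·25/28)=0.7200>−1
Confirm numerically:
  x=-0.924: |R|=0.83830 <1
  x=-0.760: |R|=0.75571 <1
  x=-0.676: |R|=0.73201 <1
  x=-1.544: |R|=1.58451 >1
  x=-1.273: |R|=1.17390 >1
  x=-1.174: |R|=1.05660 >1
Interval (-1.1200, 0).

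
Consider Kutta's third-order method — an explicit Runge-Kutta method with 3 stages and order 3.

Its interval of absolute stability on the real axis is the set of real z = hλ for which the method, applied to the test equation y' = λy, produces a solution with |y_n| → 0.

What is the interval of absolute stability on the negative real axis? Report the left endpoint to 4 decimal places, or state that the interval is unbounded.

z∈(-2.5127,0).

Set f=λy, z=hλ:
  order 3, 3-stage ⇒ R(z)=1+z+z^2/2+z^3/6
  (e.g. R(-0.84)=0.41402, |R|=0.41402)

Solve |R(x)|<1 on ℝ⁻.
x=-0.84: |R|=0.4140
|R(-2.06)|=0.3952 |R(-1.7)|=0.0738 |R(-1.54)|=0.0371
Bisect:
  x_lo=-3.0855 |R|=2.2211  x_hi=-0.2386 |R|=0.7876
  mid=-1.66205 |R|=0.04605 →hi
  mid=-2.37376 |R|=0.78565 →hi
  mid=-2.72962 |R|=1.39387 →lo
  mid=-2.55169 |R|=1.06520 →lo
  mid=-2.46273 |R|=0.91963 →hi
  mid=-2.50721 |R|=0.99092 →hi
  mid=-2.52945 |R|=1.02768 →lo
  mid=-2.51833 |R|=1.00921 →lo
  mid=-2.51277 |R|=1.00004 →lo
  mid=-2.50999 |R|=0.99548 →hi
  ...
  [-2.51277,-2.51260] ⇒ x*=-2.5127
Interval (-2.5127, 0).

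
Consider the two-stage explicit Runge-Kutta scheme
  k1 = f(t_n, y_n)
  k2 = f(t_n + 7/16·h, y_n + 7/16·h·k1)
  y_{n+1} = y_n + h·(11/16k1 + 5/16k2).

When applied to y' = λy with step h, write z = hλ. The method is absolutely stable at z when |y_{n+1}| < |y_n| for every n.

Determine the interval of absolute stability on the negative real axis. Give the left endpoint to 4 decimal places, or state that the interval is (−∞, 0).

z∈(-7.3143,0).

On y'=λy, z=hλ:
  k1=λy_n ⇒ h·k1=z·y_n;  k2=λ(1+7/16z)y_n ⇒ h·k2=z(1+7/16z)y_n
  y_{n+1}/y_n = 1 + 11/16z + 5/16z(1+7/16z) = 1 + z + 35/256z²
  Hence R(z) = 1 + z + 35/256z².

Boundary: |R(x)|=1, x<0.
x=-0.37: |R|=0.6487
R=1: x+35/256x²=0 ⇒ x=−256/35=-7.3143; min R=1−1/(4·35/256)=-0.8286>−1
Confirm numerically:
  x=-6.063: |R|=0.03722 <1
  x=-5.100: |R|=0.54395 <1
  x=-4.814: |R|=0.64560 <1
  x=-4.504: |R|=0.73052 <1
  x=-7.762: |R|=1.47512 >1
  x=-7.538: |R|=1.23056 >1
  x=-7.423: |R|=1.11033 >1
So |R|<1 on (-7.3143, 0).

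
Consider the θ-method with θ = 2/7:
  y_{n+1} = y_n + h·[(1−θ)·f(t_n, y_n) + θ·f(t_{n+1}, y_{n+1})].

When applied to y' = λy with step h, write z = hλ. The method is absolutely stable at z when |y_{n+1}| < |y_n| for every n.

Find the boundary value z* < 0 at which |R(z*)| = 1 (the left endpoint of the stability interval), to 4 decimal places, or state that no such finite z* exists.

z* = -4.6667.

On y'=λy, z=hλ:
  y_{n+1} = y_n + z·[5/7·y_n + 2/7·y_{n+1}] ⇒ (1 − 2/7z)y_{n+1} = (1 + 5/7z)y_n
  ⇒ R(z) = (1 + 5/7z)/(1 − 2/7z).

Boundary: |R(x)|=1, x<0.
x=-1.62: |R|=0.1074
R=−1: 1+5/7x = −1+2/7x ⇒ -3/7x=2 ⇒ x=2/(-3/7)=-4.6667
Confirm numerically:
  x=-4.112: |R|=0.89070 <1
  x=-3.528: |R|=0.75697 <1
  x=-3.389: |R|=0.72180 <1
  x=-2.103: |R|=0.31367 <1
  x=-5.229: |R|=1.09663 >1
  x=-4.867: |R|=1.03591 >1
  x=-4.828: |R|=1.02906 >1
Interval (-4.6667, 0).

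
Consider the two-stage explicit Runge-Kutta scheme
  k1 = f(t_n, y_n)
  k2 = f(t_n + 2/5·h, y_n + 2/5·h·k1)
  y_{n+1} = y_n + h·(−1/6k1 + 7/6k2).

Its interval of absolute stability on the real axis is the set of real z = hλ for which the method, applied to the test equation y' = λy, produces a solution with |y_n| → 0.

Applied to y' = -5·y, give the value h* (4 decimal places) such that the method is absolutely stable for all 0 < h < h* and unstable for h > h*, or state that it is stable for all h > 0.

On y'=λy, z=hλ:
  k1=λy_n ⇒ h·k1=z·y_n;  k2=λ(1+2/5z)y_n ⇒ h·k2=z(1+2/5z)y_n
  y_{n+1}/y_n = 1 − 1/6z + 7/6z(1+2/5z) = 1 + z + 7/15z²
  Hence R(z) = 1 + z + 7/15z².

Find x<0 with |R(x)|<1.
x=-1.24: |R|=0.4775
R=1: x+7/15x²=0 ⇒ x=−15/7=-2.1429; min R=1−1/(4·7/15)=0.4643>−1
Confirm numerically:
  x=-2.107: |R|=0.96474 <1
  x=-1.804: |R|=0.71473 <1
  x=-1.469: |R|=0.53805 <1
  x=-0.884: |R|=0.48068 <1
  x=-2.500: |R|=1.41667 >1
  x=-2.215: |R|=1.07457 >1
So |R|<1 on (-2.1429, 0).

(-2.1429,0); λ=-5 ⇒ h* = (15/7)/5 = 0.4286.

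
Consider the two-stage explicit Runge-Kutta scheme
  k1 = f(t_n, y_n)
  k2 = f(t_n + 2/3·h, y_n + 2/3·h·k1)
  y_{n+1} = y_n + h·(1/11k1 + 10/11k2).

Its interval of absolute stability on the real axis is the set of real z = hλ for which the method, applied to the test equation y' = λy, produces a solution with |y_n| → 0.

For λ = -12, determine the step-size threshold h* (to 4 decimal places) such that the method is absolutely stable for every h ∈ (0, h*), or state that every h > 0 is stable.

Set f=λy, z=hλ:
  k1=λy_n ⇒ h·k1=z·y_n;  k2=λ(1+2/3z)y_n ⇒ h·k2=z(1+2/3z)y_n
  y_{n+1}/y_n = 1 + 1/11z + 10/11z(1+2/3z) = 1 + z + 20/33z²
  ⇒ R(z) = 1 + z + 20/33z².

Solve |R(x)|<1 on ℝ⁻.
x=-1.48: |R|=0.8475
R=1: x+20/33x²=0 ⇒ x=−33/20=-1.6500; min R=1−1/(4·20/33)=0.5875>−1
Confirm numerically:
  x=-1.440: |R|=0.81673 <1
  x=-1.384: |R|=0.77688 <1
  x=-1.250: |R|=0.69697 <1
  x=-1.830: |R|=1.19964 >1
  x=-1.776: |R|=1.13562 >1
So |R|<1 on (-1.6500, 0).

(-1.6500,0); λ=-12 ⇒ h* = (33/20)/12 = 0.1375.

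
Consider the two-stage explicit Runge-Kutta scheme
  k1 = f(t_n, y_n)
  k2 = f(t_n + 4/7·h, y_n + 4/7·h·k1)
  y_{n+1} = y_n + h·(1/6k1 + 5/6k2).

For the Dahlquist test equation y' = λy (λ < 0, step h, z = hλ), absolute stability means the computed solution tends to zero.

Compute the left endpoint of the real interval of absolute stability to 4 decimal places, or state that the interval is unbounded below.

Set f=λy, z=hλ:
  k1=λy_n ⇒ h·k1=z·y_n;  k2=λ(1+4/7z)y_n ⇒ h·k2=z(1+4/7z)y_n
  y_{n+1}/y_n = 1 + 1/6z + 5/6z(1+4/7z) = 1 + z + 10/21z²
  R(z) = 1 + z + 10/21z².

Need |R(x)|<1, x<0.
x=-0.63: |R|=0.5590
R=1: x+10/21x²=0 ⇒ x=−21/10=-2.1000; min R=1−1/(4·10/21)=0.4750>−1
Confirm numerically:
  x=-1.916: |R|=0.83212 <1
  x=-1.720: |R|=0.68876 <1
  x=-0.899: |R|=0.48586 <1
  x=-0.849: |R|=0.49424 <1
  x=-2.375: |R|=1.31101 >1
  x=-2.269: |R|=1.18260 >1
Interval (-2.1000, 0).

z* = -2.1000.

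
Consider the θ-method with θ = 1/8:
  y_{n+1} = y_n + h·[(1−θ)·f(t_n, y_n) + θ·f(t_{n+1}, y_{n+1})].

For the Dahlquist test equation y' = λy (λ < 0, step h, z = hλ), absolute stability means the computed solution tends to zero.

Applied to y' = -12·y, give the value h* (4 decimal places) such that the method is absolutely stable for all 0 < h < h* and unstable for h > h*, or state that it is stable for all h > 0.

Set f=λy, z=hλ:
  y_{n+1} = y_n + z·[7/8·y_n + 1/8·y_{n+1}] ⇒ (1 − 1/8z)y_{n+1} = (1 + 7/8z)y_n
  Hence R(z) = (1 + 7/8z)/(1 − 1/8z).

Find x<0 with |R(x)|<1.
x=-0.98: |R|=0.1269
R=−1: 1+7/8x = −1+1/8x ⇒ -3/4x=2 ⇒ x=2/(-3/4)=-2.6667
Confirm numerically:
  x=-1.583: |R|=0.32151 <1
  x=-1.549: |R|=0.29773 <1
  x=-1.148: |R|=0.00394 <1
  x=-3.061: |R|=1.21390 >1
  x=-3.003: |R|=1.18340 >1
  x=-2.903: |R|=1.13006 >1
So |R|<1 on (-2.6667, 0).

(-2.6667,0); λ=-12 ⇒ h* = (8/3)/12 = 0.2222.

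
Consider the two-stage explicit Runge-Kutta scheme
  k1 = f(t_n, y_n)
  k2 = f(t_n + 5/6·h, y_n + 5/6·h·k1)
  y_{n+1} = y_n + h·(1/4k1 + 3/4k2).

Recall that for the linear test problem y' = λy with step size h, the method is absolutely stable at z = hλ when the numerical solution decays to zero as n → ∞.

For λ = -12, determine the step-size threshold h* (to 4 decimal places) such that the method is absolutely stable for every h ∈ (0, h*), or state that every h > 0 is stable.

(-1.6000,0); λ=-12 ⇒ h* = (8/5)/12 = 0.1333.

With y'=λy (z=hλ):
  k1=λy_n ⇒ h·k1=z·y_n;  k2=λ(1+5/6z)y_n ⇒ h·k2=z(1+5/6z)y_n
  y_{n+1}/y_n = 1 + 1/4z + 3/4z(1+5/6z) = 1 + z + 5/8z²
  Hence R(z) = 1 + z + 5/8z².

Find x<0 with |R(x)|<1.
x=-0.95: |R|=0.6141
R=1: x+5/8x²=0 ⇒ x=−8/5=-1.6000; min R=1−1/(4·5/8)=0.6000>−1
Confirm numerically:
  x=-1.335: |R|=0.77889 <1
  x=-1.312: |R|=0.76384 <1
  x=-1.194: |R|=0.69702 <1
  x=-1.136: |R|=0.67056 <1
  x=-2.118: |R|=1.68570 >1
  x=-2.016: |R|=1.52416 >1
  x=-1.719: |R|=1.12785 >1
Interval (-1.6000, 0).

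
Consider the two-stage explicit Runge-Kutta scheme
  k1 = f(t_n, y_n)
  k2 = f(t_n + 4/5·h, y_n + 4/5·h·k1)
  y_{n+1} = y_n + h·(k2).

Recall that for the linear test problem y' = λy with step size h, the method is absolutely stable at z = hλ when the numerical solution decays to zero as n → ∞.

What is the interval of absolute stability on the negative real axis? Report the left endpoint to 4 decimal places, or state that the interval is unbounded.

z∈(-1.2500,0).

Test eqn y'=λy, z=hλ:
  k1=λy_n ⇒ h·k1=z·y_n;  k2=λ(1+4/5z)y_n ⇒ h·k2=z(1+4/5z)y_n
  y_{n+1}/y_n = 1 + z(1+4/5z) = 1 + z + 4/5z²
  Hence R(z) = 1 + z + 4/5z².

Solve |R(x)|<1 on ℝ⁻.
x=-0.73: |R|=0.6963
R=1: x+4/5x²=0 ⇒ x=−5/4=-1.2500; min R=1−1/(4·4/5)=0.6875>−1
Confirm numerically:
  x=-0.901: |R|=0.74844 <1
  x=-0.847: |R|=0.72693 <1
  x=-0.836: |R|=0.72312 <1
  x=-0.642: |R|=0.68773 <1
  x=-1.446: |R|=1.22673 >1
  x=-1.319: |R|=1.07281 >1
Interval (-1.2500, 0).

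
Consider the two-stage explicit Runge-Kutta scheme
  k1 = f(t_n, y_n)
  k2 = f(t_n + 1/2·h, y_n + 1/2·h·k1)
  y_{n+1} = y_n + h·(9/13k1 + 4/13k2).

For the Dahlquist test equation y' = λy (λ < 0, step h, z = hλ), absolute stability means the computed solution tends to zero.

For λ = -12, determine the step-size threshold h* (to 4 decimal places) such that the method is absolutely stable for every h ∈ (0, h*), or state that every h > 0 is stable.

Test eqn y'=λy, z=hλ:
  k1=λy_n ⇒ h·k1=z·y_n;  k2=λ(1+1/2z)y_n ⇒ h·k2=z(1+1/2z)y_n
  y_{n+1}/y_n = 1 + 9/13z + 4/13z(1+1/2z) = 1 + z + 2/13z²
  so R(z) = 1 + z + 2/13z².

Solve |R(x)|<1 on ℝ⁻.
x=-0.96: |R|=0.1818
R=1: x+2/13x²=0 ⇒ x=−13/2=-6.5000; min R=1−1/(4·2/13)=-0.6250>−1
Confirm numerically:
  x=-5.876: |R|=0.43590 <1
  x=-4.835: |R|=0.23850 <1
  x=-4.710: |R|=0.29706 <1
  x=-6.976: |R|=1.51086 >1
  x=-6.949: |R|=1.48002 >1
Interval (-6.5000, 0).

(-6.5000,0); λ=-12 ⇒ h* = (13/2)/12 = 0.5417.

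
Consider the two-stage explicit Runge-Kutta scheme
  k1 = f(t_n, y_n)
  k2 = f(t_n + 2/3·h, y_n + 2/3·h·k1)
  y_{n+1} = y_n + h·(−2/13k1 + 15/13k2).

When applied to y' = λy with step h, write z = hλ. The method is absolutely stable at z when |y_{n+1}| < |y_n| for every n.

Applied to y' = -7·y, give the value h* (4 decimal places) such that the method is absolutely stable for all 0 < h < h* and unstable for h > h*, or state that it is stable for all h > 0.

Set f=λy, z=hλ:
  k1=λy_n ⇒ h·k1=z·y_n;  k2=λ(1+2/3z)y_n ⇒ h·k2=z(1+2/3z)y_n
  y_{n+1}/y_n = 1 − 2/13z + 15/13z(1+2/3z) = 1 + z + 10/13z²
  R(z) = 1 + z + 10/13z².

Boundary: |R(x)|=1, x<0.
x=-0.46: |R|=0.7028
R=1: x+10/13x²=0 ⇒ x=−13/10=-1.3000; min R=1−1/(4·10/13)=0.6750>−1
Confirm numerically:
  x=-0.884: |R|=0.71712 <1
  x=-0.881: |R|=0.71605 <1
  x=-0.680: |R|=0.67569 <1
  x=-1.469: |R|=1.19097 >1
  x=-1.428: |R|=1.14060 >1
Interval (-1.3000, 0).

(-1.3000,0); λ=-7 ⇒ h* = (13/10)/7 = 0.1857.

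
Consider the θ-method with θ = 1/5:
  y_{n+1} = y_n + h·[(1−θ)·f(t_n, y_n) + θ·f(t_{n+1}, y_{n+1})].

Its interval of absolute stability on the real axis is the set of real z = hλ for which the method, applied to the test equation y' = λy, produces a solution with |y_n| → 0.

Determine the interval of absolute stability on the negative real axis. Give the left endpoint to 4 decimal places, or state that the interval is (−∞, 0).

z∈(-3.3333,0).

On y'=λy, z=hλ:
  y_{n+1} = y_n + z·[4/5·y_n + 1/5·y_{n+1}] ⇒ (1 − 1/5z)y_{n+1} = (1 + 4/5z)y_n
  so R(z) = (1 + 4/5z)/(1 − 1/5z).

Need |R(x)|<1, x<0.
x=-0.42: |R|=0.6125
R=−1: 1+4/5x = −1+1/5x ⇒ -3/5x=2 ⇒ x=2/(-3/5)=-3.3333
Confirm numerically:
  x=-2.897: |R|=0.83424 <1
  x=-2.660: |R|=0.73629 <1
  x=-1.654: |R|=0.24286 <1
  x=-3.821: |R|=1.16585 >1
  x=-3.525: |R|=1.06745 >1
So |R|<1 on (-3.3333, 0).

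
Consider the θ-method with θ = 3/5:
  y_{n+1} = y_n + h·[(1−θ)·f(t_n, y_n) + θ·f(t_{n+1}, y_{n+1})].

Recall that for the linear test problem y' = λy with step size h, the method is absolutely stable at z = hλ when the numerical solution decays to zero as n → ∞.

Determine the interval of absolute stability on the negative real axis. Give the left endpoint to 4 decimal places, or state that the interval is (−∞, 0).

interval (−∞, 0).

On y'=λy, z=hλ:
  y_{n+1} = y_n + z·[2/5·y_n + 3/5·y_{n+1}] ⇒ (1 − 3/5z)y_{n+1} = (1 + 2/5z)y_n
  R(z) = (1 + 2/5z)/(1 − 3/5z).

Need |R(x)|<1, x<0.
x=-0.74: |R|=0.4875
x=-2: |R|=0.0909
x=-10: |R|=0.4286
x=-100: |R|=0.6393
θ=3/5≥1/2 ⇒ |1+2/5x|<|1−3/5x| ∀x<0 ⇒ interval (−∞,0).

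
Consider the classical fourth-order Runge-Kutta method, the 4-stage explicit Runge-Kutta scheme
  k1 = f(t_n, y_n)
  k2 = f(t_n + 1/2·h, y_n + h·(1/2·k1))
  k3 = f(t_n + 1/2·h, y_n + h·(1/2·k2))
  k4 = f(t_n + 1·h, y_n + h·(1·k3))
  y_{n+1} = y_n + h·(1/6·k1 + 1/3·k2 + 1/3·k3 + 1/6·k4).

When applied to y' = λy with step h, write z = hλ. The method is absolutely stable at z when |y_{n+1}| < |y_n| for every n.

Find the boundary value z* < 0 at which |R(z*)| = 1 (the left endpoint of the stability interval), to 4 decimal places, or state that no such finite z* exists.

With y'=λy (z=hλ):
  order 4, 4-stage ⇒ R(z)=1+z+z^2/2+z^3/6+z^4/24
  (e.g. R(-0.32)=0.72618, |R|=0.72618)

Find x<0 with |R(x)|<1.
x=-0.32: |R|=0.7262
|R(-2.74)|=0.9338 |R(-1.45)|=0.2773 |R(-0.67)|=0.5127
Bisect:
  x_lo=-3.1529 |R|=1.7111  x_hi=-0.3199 |R|=0.7263
  mid=-1.73637 |R|=0.27735 →hi
  mid=-2.44462 |R|=0.59666 →hi
  mid=-2.79874 |R|=1.02046 →lo
  mid=-2.62168 |R|=0.78007 →hi
  mid=-2.71021 |R|=0.89257 →hi
  mid=-2.75447 |R|=0.95452 →hi
  mid=-2.77661 |R|=0.98698 →hi
  mid=-2.78767 |R|=1.00359 →lo
  mid=-2.78214 |R|=0.99525 →hi
  ...
  [-2.78542,-2.78525] ⇒ x*=-2.7853
Stable set (-2.7853, 0).

z* = -2.7853.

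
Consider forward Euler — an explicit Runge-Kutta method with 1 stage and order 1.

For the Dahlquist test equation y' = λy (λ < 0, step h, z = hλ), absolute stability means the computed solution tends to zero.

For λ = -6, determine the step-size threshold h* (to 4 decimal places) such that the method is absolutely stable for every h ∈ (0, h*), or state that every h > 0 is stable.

(-2.0000,0); λ=-6 ⇒ h* = 0.3333.

Test eqn y'=λy, z=hλ:
  order 1, 1-stage ⇒ R(z)=1+z
  (e.g. R(-1.52)=-0.52000, |R|=0.52000)

Solve |R(x)|<1 on ℝ⁻.
x=-1.52: |R|=0.5200
|R(-2.26)|=1.2600 |R(-2.16)|=1.1600 |R(-2.07)|=1.0700
Bisect:
  x_lo=-2.6097 |R|=1.6097  x_hi=-0.1102 |R|=0.8898
  mid=-1.35993 |R|=0.35993 →hi
  mid=-1.98481 |R|=0.98481 →hi
  mid=-2.29725 |R|=1.29725 →lo
  mid=-2.14103 |R|=1.14103 →lo
  mid=-2.06292 |R|=1.06292 →lo
  mid=-2.02386 |R|=1.02386 →lo
  mid=-2.00434 |R|=1.00434 →lo
  ...
  [-2.00006,-1.99991] ⇒ x*=-2.0000
Interval (-2.0000, 0).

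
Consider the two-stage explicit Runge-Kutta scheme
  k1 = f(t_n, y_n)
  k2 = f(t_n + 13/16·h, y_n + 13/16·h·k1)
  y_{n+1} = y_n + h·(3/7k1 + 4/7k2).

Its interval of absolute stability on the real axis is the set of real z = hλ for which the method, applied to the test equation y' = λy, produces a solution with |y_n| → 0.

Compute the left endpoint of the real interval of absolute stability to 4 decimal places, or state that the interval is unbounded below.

With y'=λy (z=hλ):
  k1=λy_n ⇒ h·k1=z·y_n;  k2=λ(1+13/16z)y_n ⇒ h·k2=z(1+13/16z)y_n
  y_{n+1}/y_n = 1 + 3/7z + 4/7z(1+13/16z) = 1 + z + 13/28z²
  Hence R(z) = 1 + z + 13/28z².

Need |R(x)|<1, x<0.
x=-1: |R|=0.4643
R=1: x+13/28x²=0 ⇒ x=−28/13=-2.1538; min R=1−1/(4·13/28)=0.4615>−1
Confirm numerically:
  x=-2.101: |R|=0.94845 <1
  x=-1.582: |R|=0.57998 <1
  x=-1.031: |R|=0.46252 <1
  x=-2.729: |R|=1.72874 >1
  x=-2.590: |R|=1.52447 >1
  x=-2.551: |R|=1.47039 >1
Stable set (-2.1538, 0).

z* = -2.1538.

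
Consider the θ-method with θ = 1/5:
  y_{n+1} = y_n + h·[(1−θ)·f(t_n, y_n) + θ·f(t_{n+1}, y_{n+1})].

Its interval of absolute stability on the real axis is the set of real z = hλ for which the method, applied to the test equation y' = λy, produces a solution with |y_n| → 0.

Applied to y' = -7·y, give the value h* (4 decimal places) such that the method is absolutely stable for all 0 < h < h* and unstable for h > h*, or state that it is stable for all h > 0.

With y'=λy (z=hλ):
  y_{n+1} = y_n + z·[4/5·y_n + 1/5·y_{n+1}] ⇒ (1 − 1/5z)y_{n+1} = (1 + 4/5z)y_n
  Hence R(z) = (1 + 4/5z)/(1 − 1/5z).

Solve |R(x)|<1 on ℝ⁻.
x=-1.19: |R|=0.0388
R=−1: 1+4/5x = −1+1/5x ⇒ -3/5x=2 ⇒ x=2/(-3/5)=-3.3333
Confirm numerically:
  x=-3.304: |R|=0.98940 <1
  x=-2.970: |R|=0.86324 <1
  x=-1.656: |R|=0.24399 <1
  x=-3.722: |R|=1.13368 >1
  x=-3.441: |R|=1.03827 >1
Interval (-3.3333, 0).

(-3.3333,0); λ=-7 ⇒ h* = (10/3)/7 = 0.4762.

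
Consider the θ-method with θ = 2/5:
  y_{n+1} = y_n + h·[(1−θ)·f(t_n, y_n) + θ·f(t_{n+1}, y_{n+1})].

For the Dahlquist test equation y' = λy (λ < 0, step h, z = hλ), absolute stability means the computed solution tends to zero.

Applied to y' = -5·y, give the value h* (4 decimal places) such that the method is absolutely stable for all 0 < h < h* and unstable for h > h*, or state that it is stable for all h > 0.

Test eqn y'=λy, z=hλ:
  y_{n+1} = y_n + z·[3/5·y_n + 2/5·y_{n+1}] ⇒ (1 − 2/5z)y_{n+1} = (1 + 3/5z)y_n
  Hence R(z) = (1 + 3/5z)/(1 − 2/5z).

Find x<0 with |R(x)|<1.
x=-1.54: |R|=0.0470
R=−1: 1+3/5x = −1+2/5x ⇒ -1/5x=2 ⇒ x=2/(-1/5)=-10.0000
Confirm numerically:
  x=-9.547: |R|=0.98120 <1
  x=-7.782: |R|=0.89214 <1
  x=-4.382: |R|=0.59183 <1
  x=-10.385: |R|=1.01494 >1
  x=-10.104: |R|=1.00413 >1
So |R|<1 on (-10.0000, 0).

(-10.0000,0); λ=-5 ⇒ h* = (10)/5 = 2.0000.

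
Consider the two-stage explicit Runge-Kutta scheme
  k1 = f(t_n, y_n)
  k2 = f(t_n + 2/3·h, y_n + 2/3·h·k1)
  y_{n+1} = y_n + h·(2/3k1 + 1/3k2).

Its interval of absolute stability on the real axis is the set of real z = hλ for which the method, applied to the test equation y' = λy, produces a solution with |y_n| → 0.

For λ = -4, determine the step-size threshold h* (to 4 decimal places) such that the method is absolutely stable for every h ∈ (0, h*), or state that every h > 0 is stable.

(-4.5000,0); λ=-4 ⇒ h* = (9/2)/4 = 1.1250.

On y'=λy, z=hλ:
  k1=λy_n ⇒ h·k1=z·y_n;  k2=λ(1+2/3z)y_n ⇒ h·k2=z(1+2/3z)y_n
  y_{n+1}/y_n = 1 + 2/3z + 1/3z(1+2/3z) = 1 + z + 2/9z²
  ⇒ R(z) = 1 + z + 2/9z².

Need |R(x)|<1, x<0.
x=-1.02: |R|=0.2112
R=1: x+2/9x²=0 ⇒ x=−9/2=-4.5000; min R=1−1/(4·2/9)=-0.1250>−1
Confirm numerically:
  x=-4.205: |R|=0.72434 <1
  x=-2.505: |R|=0.11055 <1
  x=-2.162: |R|=0.12328 <1
  x=-4.977: |R|=1.52756 >1
  x=-4.938: |R|=1.48063 >1
  x=-4.732: |R|=1.24396 >1
Interval (-4.5000, 0).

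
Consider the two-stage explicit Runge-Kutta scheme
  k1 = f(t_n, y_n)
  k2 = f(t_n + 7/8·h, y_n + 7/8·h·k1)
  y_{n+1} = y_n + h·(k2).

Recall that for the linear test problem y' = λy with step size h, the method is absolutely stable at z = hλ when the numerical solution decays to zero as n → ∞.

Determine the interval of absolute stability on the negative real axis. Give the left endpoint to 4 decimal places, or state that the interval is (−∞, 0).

(-1.1429, 0).

On y'=λy, z=hλ:
  k1=λy_n ⇒ h·k1=z·y_n;  k2=λ(1+7/8z)y_n ⇒ h·k2=z(1+7/8z)y_n
  y_{n+1}/y_n = 1 + z(1+7/8z) = 1 + z + 7/8z²
  R(z) = 1 + z + 7/8z².

Boundary: |R(x)|=1, x<0.
x=-0.36: |R|=0.7534
R=1: x+7/8x²=0 ⇒ x=−8/7=-1.1429; min R=1−1/(4·7/8)=0.7143>−1
Confirm numerically:
  x=-1.032: |R|=0.89990 <1
  x=-0.934: |R|=0.82931 <1
  x=-0.917: |R|=0.81878 <1
  x=-0.598: |R|=0.71490 <1
  x=-1.524: |R|=1.50825 >1
  x=-1.329: |R|=1.21646 >1
  x=-1.251: |R|=1.11838 >1
Stable set (-1.1429, 0).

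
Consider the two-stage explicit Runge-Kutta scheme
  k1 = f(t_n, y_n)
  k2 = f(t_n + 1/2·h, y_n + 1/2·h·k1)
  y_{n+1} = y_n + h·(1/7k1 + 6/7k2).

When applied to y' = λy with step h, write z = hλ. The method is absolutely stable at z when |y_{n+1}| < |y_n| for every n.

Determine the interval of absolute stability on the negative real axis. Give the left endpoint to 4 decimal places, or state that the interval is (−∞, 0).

(-2.3333, 0).

Test eqn y'=λy, z=hλ:
  k1=λy_n ⇒ h·k1=z·y_n;  k2=λ(1+1/2z)y_n ⇒ h·k2=z(1+1/2z)y_n
  y_{n+1}/y_n = 1 + 1/7z + 6/7z(1+1/2z) = 1 + z + 3/7z²
  ⇒ R(z) = 1 + z + 3/7z².

Boundary: |R(x)|=1, x<0.
x=-0.87: |R|=0.4544
R=1: x+3/7x²=0 ⇒ x=−7/3=-2.3333; min R=1−1/(4·3/7)=0.4167>−1
Confirm numerically:
  x=-1.878: |R|=0.63352 <1
  x=-1.565: |R|=0.48467 <1
  x=-1.493: |R|=0.46231 <1
  x=-2.776: |R|=1.52665 >1
  x=-2.654: |R|=1.36474 >1
  x=-2.586: |R|=1.28003 >1
Stable set (-2.3333, 0).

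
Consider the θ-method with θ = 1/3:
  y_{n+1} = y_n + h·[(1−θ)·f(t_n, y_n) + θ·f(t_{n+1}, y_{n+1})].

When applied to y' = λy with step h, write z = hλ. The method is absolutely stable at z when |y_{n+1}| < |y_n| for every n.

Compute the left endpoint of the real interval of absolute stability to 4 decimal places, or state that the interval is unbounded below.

left endpoint -6.0000.

With y'=λy (z=hλ):
  y_{n+1} = y_n + z·[2/3·y_n + 1/3·y_{n+1}] ⇒ (1 − 1/3z)y_{n+1} = (1 + 2/3z)y_n
  ⇒ R(z) = (1 + 2/3z)/(1 − 1/3z).

Need |R(x)|<1, x<0.
x=-0.87: |R|=0.3256
R=−1: 1+2/3x = −1+1/3x ⇒ -1/3x=2 ⇒ x=2/(-1/3)=-6.0000
Confirm numerically:
  x=-5.577: |R|=0.95068 <1
  x=-5.548: |R|=0.94712 <1
  x=-4.813: |R|=0.84807 <1
  x=-6.533: |R|=1.05591 >1
  x=-6.293: |R|=1.03153 >1
  x=-6.094: |R|=1.01034 >1
Stable set (-6.0000, 0).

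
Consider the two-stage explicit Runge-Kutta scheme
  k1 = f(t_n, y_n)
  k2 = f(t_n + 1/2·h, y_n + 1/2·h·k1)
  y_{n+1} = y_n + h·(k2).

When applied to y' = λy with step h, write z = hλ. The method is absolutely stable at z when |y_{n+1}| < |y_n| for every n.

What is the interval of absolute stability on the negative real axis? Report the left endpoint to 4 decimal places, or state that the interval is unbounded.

Set f=λy, z=hλ:
  k1=λy_n ⇒ h·k1=z·y_n;  k2=λ(1+1/2z)y_n ⇒ h·k2=z(1+1/2z)y_n
  y_{n+1}/y_n = 1 + z(1+1/2z) = 1 + z + 1/2z²
  Hence R(z) = 1 + z + 1/2z².

Find x<0 with |R(x)|<1.
x=-1.41: |R|=0.5840
R=1: x+1/2x²=0 ⇒ x=−2=-2.0000; min R=1−1/(4·1/2)=0.5000>−1
Confirm numerically:
  x=-1.700: |R|=0.74500 <1
  x=-1.492: |R|=0.62103 <1
  x=-1.337: |R|=0.55678 <1
  x=-2.588: |R|=1.76087 >1
  x=-2.433: |R|=1.52674 >1
Interval (-2.0000, 0).

z∈(-2.0000,0).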